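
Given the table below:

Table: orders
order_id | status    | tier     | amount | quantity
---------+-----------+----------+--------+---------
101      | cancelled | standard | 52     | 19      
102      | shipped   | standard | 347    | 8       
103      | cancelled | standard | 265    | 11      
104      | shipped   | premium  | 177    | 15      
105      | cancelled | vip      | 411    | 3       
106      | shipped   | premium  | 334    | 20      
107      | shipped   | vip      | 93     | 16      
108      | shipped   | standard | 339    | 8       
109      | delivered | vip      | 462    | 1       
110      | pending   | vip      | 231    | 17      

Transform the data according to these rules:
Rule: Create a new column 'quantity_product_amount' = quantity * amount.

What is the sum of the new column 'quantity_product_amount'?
25836

Step 1: For each record, compute quantity * amount
Example calculations:
  19 * 52 = 988
  8 * 347 = 2776
  11 * 265 = 2915
  ...
Step 2: Sum all derived values
Step 3: Total = 25836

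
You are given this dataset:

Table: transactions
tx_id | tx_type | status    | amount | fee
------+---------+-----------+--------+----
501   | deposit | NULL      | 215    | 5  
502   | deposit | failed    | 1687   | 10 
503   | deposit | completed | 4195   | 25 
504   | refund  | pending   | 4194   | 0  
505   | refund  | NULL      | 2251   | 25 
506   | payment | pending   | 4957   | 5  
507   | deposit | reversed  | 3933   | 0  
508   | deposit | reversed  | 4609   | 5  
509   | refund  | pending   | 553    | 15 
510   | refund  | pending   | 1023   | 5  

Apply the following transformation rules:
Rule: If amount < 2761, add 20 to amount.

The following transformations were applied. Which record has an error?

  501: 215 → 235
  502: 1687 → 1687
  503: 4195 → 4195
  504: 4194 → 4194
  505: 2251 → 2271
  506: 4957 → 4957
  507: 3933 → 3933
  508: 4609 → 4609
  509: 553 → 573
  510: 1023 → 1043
Record 502 has an error. The correct transformed value should be 1707, not 1687.

Step 1: Check each record against the rule
Step 2: Record 502 has amount = 1687
Step 3: Since 1687 < 2761, the bonus should have been applied
Step 4: Correct value = 1707, but claimed value = 1687
Conclusion: Record 502 has the error.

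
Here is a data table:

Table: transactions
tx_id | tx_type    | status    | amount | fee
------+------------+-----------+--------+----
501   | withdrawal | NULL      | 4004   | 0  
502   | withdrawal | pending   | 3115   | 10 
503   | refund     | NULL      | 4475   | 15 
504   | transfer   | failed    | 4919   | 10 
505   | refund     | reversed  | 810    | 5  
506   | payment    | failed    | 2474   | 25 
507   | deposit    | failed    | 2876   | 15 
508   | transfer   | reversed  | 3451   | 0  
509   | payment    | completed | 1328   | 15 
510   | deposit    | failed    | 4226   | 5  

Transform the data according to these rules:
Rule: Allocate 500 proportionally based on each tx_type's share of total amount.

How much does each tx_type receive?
deposit: 112.1, payment: 60.01, refund: 83.42, transfer: 132.11, withdrawal: 112.37

Step 1: Calculate total amount = 31678
Step 2: Calculate each tx_type's proportion:
  deposit: 7102/31678 = 22.42% → 112.1
  payment: 3802/31678 = 12.00% → 60.01
  refund: 5285/31678 = 16.68% → 83.42
  transfer: 8370/31678 = 26.42% → 132.11
  withdrawal: 7119/31678 = 22.47% → 112.37
Step 3: Verify: sum of allocations ≈ 500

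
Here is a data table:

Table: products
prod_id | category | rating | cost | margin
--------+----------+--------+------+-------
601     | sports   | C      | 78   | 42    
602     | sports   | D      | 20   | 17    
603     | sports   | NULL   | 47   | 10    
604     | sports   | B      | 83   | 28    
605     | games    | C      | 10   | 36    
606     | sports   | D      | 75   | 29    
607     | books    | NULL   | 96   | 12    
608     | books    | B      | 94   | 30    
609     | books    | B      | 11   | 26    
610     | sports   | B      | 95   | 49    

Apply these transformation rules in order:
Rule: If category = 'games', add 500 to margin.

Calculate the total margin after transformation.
779

Step 1: Count records where category = 'games': 1
Step 2: Total bonus added: 1 × 500 = 500
Step 3: Original sum of margin: 279
Step 4: Final sum = 279 + 500 = 779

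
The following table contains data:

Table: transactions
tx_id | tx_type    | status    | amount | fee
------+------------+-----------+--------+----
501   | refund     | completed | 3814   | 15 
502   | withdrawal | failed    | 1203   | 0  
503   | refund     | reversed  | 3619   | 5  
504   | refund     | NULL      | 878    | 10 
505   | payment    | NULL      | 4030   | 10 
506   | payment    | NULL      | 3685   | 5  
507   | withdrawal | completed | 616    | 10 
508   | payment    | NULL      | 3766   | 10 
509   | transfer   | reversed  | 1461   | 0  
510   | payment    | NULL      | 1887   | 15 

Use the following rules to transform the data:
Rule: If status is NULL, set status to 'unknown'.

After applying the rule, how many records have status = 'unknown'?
5

Step 1: Count records where status IS NULL
Step 2: Found 5 records with NULL status
Step 3: These records will have status set to 'unknown'
Step 4: Records already having status = 'unknown': 0
Step 5: Answer: 5 + 0 = 5 records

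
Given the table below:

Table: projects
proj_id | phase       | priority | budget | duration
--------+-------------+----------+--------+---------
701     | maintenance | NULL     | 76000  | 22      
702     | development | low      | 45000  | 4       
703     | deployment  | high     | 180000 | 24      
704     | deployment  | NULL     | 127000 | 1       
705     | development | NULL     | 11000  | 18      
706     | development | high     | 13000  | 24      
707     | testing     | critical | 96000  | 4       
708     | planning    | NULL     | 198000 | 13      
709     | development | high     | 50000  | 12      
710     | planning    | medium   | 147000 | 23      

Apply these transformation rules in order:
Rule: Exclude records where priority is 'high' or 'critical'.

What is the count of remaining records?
6

Step 1: Count records to exclude
  - 3 (high) + 1 (critical) = 4 records
Step 2: Total records: 10
Step 3: Remaining = 10 - 4 = 6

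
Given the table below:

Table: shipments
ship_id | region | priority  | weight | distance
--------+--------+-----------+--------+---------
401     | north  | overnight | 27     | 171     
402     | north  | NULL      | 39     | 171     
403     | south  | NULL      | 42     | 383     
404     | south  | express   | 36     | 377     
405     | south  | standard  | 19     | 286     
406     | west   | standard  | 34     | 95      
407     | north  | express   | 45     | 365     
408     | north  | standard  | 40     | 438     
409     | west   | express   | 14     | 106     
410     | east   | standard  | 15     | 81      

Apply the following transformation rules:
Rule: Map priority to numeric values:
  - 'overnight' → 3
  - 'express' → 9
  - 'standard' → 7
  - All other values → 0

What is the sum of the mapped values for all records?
58

Step 1: Apply mapping to each record
Step 2: Count by status:
  'overnight': 1 records × 3 = 3
  'express': 3 records × 9 = 27
  'standard': 4 records × 7 = 28
Step 3: Sum all mapped values = 58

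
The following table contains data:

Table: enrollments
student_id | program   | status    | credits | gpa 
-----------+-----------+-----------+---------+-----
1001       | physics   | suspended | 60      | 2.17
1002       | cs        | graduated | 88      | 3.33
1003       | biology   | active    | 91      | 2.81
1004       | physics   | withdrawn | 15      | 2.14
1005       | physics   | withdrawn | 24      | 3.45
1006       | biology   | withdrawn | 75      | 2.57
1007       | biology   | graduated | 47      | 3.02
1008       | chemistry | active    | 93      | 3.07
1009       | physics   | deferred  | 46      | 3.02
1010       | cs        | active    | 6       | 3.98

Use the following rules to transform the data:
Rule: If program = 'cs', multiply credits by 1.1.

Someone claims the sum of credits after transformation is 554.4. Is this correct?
Yes, the result is correct.

Step 1: Calculate the correct sum after transformation
Step 2: Apply multiplier 1.1 to records where program = 'cs'
Step 3: Correct result = 554.4
Step 4: Claimed result = 554.4
Step 5: 554.4 = 554.4 ✓
Conclusion: The claimed result is correct.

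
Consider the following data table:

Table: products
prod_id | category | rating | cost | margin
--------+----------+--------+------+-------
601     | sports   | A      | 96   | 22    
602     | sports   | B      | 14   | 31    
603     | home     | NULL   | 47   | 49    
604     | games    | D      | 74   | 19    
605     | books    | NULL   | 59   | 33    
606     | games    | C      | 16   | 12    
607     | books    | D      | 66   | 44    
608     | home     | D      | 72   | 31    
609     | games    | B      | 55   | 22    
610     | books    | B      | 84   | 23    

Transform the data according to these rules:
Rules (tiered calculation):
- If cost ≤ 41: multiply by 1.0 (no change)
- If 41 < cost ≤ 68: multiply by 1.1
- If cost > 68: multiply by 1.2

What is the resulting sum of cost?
670.9

Step 1: Tier 1 (cost ≤ 41): 2 records, sum = 30 × 1.0 = 30.0
Step 2: Tier 2 (41 < cost ≤ 68): 4 records, sum = 227 × 1.1 = 249.7
Step 3: Tier 3 (cost > 68): 4 records, sum = 326 × 1.2 = 391.2
Step 4: Final sum = 30.0 + 249.7 + 391.2 = 670.9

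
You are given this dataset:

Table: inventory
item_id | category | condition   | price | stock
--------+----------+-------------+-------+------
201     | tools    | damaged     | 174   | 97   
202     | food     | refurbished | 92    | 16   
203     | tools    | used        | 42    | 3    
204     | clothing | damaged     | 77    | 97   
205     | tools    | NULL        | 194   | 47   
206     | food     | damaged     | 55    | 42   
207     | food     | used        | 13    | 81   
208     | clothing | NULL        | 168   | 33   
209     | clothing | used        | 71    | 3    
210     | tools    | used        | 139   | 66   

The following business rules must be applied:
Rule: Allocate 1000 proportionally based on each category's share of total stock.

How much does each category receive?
clothing: 274.23, food: 286.6, tools: 439.18

Step 1: Calculate total stock = 485
Step 2: Calculate each category's proportion:
  clothing: 133/485 = 27.42% → 274.23
  food: 139/485 = 28.66% → 286.6
  tools: 213/485 = 43.92% → 439.18
Step 3: Verify: sum of allocations ≈ 1000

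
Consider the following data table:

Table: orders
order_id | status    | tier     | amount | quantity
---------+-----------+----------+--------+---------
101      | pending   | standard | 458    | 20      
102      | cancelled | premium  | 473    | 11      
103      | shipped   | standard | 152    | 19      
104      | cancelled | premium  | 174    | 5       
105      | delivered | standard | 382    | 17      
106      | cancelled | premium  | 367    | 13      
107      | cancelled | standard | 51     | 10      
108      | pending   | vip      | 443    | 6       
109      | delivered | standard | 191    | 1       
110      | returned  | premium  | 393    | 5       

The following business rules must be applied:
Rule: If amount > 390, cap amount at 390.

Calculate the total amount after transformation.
2877

Step 1: 4 records have amount > 390
Step 2: These records originally summed to 1767
Step 3: After capping: 4 × 390 = 1560
Step 4: Unaffected records sum: 1317
Step 5: Final sum = 1560 + 1317 = 2877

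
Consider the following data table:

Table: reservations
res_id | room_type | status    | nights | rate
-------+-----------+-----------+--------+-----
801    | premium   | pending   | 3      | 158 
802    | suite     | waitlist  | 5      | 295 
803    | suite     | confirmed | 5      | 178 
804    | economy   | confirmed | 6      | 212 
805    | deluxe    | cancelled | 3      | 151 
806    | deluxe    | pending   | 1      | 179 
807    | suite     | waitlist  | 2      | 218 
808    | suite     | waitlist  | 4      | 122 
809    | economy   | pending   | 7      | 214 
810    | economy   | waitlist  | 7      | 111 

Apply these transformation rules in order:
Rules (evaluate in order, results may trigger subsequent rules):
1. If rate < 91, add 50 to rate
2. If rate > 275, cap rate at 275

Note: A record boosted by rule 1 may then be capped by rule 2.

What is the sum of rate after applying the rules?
1818

Step 1: Apply rule 1 to records with rate < 91
  - 0 records get bonus of 50
  - Of these, 0 records then exceed 275 and get capped
Step 2: Apply rule 2 to records with rate > 275
  - 1 records (original) are capped
Step 3: Calculate final sum = 1818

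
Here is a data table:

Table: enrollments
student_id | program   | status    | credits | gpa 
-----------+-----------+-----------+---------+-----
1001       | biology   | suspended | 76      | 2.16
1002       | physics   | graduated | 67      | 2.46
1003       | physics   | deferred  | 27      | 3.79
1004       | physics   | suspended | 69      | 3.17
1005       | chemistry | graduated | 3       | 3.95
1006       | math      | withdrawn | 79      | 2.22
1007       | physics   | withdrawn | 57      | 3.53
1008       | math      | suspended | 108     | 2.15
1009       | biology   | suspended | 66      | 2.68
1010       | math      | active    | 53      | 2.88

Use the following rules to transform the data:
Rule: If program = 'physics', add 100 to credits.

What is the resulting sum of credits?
1005

Step 1: Count records where program = 'physics': 4
Step 2: Total bonus added: 4 × 100 = 400
Step 3: Original sum of credits: 605
Step 4: Final sum = 605 + 400 = 1005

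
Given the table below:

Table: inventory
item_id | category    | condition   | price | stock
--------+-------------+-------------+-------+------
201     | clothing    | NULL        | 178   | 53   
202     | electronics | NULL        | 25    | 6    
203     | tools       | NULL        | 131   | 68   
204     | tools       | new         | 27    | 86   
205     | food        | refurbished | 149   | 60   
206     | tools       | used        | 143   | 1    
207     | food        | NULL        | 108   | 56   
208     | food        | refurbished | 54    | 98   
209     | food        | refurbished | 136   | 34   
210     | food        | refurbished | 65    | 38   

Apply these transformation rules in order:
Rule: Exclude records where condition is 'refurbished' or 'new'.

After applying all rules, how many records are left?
5

Step 1: Count records to exclude
  - 4 (refurbished) + 1 (new) = 5 records
Step 2: Total records: 10
Step 3: Remaining = 10 - 5 = 5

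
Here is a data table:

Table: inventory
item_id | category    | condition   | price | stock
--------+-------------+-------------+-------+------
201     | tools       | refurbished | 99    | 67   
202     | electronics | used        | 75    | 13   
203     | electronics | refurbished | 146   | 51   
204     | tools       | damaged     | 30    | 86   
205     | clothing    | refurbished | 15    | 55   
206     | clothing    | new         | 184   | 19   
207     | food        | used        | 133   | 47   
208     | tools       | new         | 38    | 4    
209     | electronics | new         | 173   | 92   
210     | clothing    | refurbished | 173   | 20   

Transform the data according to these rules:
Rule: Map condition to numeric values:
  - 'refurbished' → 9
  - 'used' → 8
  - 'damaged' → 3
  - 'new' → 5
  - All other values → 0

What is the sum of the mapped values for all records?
70

Step 1: Apply mapping to each record
Step 2: Count by status:
  'refurbished': 4 records × 9 = 36
  'used': 2 records × 8 = 16
  'damaged': 1 records × 3 = 3
  'new': 3 records × 5 = 15
Step 3: Sum all mapped values = 70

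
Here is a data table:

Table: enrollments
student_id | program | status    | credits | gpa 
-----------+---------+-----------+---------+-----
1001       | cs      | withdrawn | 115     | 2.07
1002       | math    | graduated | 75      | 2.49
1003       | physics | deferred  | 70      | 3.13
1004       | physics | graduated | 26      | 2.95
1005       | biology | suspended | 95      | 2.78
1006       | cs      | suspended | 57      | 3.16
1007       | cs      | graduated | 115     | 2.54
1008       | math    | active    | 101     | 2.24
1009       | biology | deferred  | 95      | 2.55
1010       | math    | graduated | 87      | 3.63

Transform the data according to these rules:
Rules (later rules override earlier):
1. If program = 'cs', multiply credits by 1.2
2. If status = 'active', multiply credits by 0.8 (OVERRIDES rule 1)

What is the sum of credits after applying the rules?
873.2

Step 1: Rule 2 takes priority for records with status = 'active'
  - 1 records: 101 × 0.8 = 80.8
Step 2: Rule 1 applies to remaining records with program = 'cs'
  - 3 records: 287 × 1.2 = 344.4
Step 3: Other records unchanged: 448
Step 4: Final sum = 80.8 + 344.4 + 448 = 873.2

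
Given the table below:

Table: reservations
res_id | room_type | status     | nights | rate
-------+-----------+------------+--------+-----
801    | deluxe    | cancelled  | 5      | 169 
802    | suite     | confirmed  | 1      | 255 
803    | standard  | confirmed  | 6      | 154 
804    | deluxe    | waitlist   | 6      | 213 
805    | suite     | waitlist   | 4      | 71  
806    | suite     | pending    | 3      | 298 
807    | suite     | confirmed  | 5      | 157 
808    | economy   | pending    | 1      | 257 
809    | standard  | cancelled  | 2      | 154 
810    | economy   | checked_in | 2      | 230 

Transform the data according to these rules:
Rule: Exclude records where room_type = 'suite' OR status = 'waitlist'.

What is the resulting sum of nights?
16

Step 1: Find records where room_type = 'suite' OR status = 'waitlist'
Step 2: 5 records match, summing to 19
Step 3: Original sum: 35
Step 4: Remaining sum = 35 - 19 = 16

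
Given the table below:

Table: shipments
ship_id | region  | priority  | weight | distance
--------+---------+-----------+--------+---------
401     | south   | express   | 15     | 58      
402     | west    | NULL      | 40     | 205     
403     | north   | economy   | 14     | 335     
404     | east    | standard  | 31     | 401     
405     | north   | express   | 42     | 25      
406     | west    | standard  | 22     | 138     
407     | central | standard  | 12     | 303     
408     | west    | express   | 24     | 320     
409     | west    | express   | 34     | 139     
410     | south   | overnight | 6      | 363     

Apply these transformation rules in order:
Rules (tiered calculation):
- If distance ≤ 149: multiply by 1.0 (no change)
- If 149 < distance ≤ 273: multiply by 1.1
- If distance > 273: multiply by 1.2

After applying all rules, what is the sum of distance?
2651.9

Step 1: Tier 1 (distance ≤ 149): 4 records, sum = 360 × 1.0 = 360.0
Step 2: Tier 2 (149 < distance ≤ 273): 1 records, sum = 205 × 1.1 = 225.5
Step 3: Tier 3 (distance > 273): 5 records, sum = 1722 × 1.2 = 2066.4
Step 4: Final sum = 360.0 + 225.5 + 2066.4 = 2651.9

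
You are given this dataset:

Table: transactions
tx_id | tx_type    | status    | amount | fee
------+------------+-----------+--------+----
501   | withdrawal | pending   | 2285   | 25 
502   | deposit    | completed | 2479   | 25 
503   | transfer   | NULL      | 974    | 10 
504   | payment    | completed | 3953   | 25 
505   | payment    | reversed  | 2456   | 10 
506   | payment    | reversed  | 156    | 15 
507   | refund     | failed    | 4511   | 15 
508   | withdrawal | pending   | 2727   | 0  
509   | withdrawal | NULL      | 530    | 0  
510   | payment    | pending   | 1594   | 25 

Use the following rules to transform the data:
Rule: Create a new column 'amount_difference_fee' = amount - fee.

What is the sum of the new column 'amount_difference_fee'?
21515

Step 1: For each record, compute amount - fee
Example calculations:
  2285 - 25 = 2260
  2479 - 25 = 2454
  974 - 10 = 964
  ...
Step 2: Sum all derived values
Step 3: Total = 21515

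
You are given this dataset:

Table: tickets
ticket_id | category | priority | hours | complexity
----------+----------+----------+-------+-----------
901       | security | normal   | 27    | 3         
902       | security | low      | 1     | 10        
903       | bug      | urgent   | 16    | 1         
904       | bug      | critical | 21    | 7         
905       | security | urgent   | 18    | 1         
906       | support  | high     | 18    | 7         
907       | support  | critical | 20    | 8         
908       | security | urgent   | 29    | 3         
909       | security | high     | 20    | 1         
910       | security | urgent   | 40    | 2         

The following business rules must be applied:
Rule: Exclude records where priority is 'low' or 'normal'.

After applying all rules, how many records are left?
8

Step 1: Count records to exclude
  - 1 (low) + 1 (normal) = 2 records
Step 2: Total records: 10
Step 3: Remaining = 10 - 2 = 8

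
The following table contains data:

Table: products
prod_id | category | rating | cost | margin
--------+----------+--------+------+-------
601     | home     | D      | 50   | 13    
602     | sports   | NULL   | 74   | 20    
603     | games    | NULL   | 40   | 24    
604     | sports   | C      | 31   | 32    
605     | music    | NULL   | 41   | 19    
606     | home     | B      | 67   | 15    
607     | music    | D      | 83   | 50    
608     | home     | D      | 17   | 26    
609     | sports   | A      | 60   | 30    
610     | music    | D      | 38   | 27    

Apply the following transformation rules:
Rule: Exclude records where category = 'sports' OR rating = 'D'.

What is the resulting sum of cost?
148

Step 1: Find records where category = 'sports' OR rating = 'D'
Step 2: 7 records match, summing to 353
Step 3: Original sum: 501
Step 4: Remaining sum = 501 - 353 = 148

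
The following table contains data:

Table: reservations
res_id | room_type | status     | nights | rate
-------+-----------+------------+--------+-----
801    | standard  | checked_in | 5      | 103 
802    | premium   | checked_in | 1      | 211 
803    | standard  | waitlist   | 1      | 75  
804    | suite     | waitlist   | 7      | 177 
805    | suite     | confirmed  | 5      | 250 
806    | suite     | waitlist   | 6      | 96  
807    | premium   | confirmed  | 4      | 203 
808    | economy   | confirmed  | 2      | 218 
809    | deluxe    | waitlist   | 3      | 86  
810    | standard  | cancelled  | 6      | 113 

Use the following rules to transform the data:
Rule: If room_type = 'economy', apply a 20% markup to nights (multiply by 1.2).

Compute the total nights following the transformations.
40.4

Step 1: Records with room_type = 'economy' have total nights = 2
Step 2: Apply multiplier: 2 × 1.2 = 2.4
Step 3: Other records total: 38
Step 4: Final sum = 2.4 + 38 = 40.4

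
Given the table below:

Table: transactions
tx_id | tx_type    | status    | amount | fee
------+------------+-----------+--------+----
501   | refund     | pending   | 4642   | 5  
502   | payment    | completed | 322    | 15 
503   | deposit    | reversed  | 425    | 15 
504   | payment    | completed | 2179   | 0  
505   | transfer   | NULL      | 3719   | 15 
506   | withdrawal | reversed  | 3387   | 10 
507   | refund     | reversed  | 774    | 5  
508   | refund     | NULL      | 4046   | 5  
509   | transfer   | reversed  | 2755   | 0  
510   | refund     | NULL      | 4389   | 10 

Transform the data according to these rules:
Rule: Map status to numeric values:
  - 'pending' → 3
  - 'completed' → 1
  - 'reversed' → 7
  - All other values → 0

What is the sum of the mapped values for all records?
33

Step 1: Apply mapping to each record
Step 2: Count by status:
  'pending': 1 records × 3 = 3
  'completed': 2 records × 1 = 2
  'reversed': 4 records × 7 = 28
Step 3: Sum all mapped values = 33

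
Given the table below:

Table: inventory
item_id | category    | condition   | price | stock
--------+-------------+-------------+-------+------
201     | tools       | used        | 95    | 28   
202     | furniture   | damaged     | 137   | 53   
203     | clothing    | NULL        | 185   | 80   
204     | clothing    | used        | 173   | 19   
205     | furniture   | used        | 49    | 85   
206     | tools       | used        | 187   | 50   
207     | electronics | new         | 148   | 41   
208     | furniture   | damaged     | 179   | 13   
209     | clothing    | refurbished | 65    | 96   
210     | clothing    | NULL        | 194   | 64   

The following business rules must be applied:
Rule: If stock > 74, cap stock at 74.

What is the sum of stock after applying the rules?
490

Step 1: 3 records have stock > 74
Step 2: These records originally summed to 261
Step 3: After capping: 3 × 74 = 222
Step 4: Unaffected records sum: 268
Step 5: Final sum = 222 + 268 = 490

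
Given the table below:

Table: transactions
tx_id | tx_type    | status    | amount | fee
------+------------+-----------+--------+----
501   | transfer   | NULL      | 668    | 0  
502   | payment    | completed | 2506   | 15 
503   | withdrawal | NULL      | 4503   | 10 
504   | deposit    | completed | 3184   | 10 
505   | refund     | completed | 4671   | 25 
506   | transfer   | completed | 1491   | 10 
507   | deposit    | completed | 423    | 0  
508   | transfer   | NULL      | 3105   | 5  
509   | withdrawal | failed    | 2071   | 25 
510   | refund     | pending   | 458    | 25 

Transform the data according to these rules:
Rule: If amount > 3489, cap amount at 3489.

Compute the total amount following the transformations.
20884

Step 1: 2 records have amount > 3489
Step 2: These records originally summed to 9174
Step 3: After capping: 2 × 3489 = 6978
Step 4: Unaffected records sum: 13906
Step 5: Final sum = 6978 + 13906 = 20884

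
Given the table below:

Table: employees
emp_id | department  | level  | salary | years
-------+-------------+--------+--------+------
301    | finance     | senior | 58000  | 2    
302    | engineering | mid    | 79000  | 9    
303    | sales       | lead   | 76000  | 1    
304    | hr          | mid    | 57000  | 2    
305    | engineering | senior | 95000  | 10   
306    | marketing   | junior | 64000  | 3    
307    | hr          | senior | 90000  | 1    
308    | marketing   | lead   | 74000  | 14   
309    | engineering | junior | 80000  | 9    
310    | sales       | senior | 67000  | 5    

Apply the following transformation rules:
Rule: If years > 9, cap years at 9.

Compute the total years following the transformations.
50

Step 1: 2 records have years > 9
Step 2: These records originally summed to 24
Step 3: After capping: 2 × 9 = 18
Step 4: Unaffected records sum: 32
Step 5: Final sum = 18 + 32 = 50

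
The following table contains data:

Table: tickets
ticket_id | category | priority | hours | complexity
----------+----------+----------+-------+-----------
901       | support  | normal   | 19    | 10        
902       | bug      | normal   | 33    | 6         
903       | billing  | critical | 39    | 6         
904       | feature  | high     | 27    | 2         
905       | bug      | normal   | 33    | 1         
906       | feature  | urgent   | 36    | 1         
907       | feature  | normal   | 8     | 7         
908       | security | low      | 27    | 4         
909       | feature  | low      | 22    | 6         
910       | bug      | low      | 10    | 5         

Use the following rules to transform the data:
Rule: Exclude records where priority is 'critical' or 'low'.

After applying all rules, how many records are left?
6

Step 1: Count records to exclude
  - 1 (critical) + 3 (low) = 4 records
Step 2: Total records: 10
Step 3: Remaining = 10 - 4 = 6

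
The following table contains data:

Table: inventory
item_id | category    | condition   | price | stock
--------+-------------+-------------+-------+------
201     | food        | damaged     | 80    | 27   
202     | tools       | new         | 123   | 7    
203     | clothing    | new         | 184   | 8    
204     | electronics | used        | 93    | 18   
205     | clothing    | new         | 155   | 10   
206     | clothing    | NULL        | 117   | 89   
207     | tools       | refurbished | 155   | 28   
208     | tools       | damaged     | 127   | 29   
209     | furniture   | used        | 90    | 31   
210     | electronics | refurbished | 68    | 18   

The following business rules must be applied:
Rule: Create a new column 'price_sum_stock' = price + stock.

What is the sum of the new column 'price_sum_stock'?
1457

Step 1: For each record, compute price + stock
Example calculations:
  80 + 27 = 107
  123 + 7 = 130
  184 + 8 = 192
  ...
Step 2: Sum all derived values
Step 3: Total = 1457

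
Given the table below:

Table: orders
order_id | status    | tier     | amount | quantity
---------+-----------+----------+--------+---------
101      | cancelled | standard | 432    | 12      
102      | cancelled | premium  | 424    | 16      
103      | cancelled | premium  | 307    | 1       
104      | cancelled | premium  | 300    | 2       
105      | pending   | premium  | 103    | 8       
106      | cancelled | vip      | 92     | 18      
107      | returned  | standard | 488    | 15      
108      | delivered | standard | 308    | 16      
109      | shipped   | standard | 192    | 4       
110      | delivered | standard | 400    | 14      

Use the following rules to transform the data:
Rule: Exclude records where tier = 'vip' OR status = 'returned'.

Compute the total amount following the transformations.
2466

Step 1: Find records where tier = 'vip' OR status = 'returned'
Step 2: 2 records match, summing to 580
Step 3: Original sum: 3046
Step 4: Remaining sum = 3046 - 580 = 2466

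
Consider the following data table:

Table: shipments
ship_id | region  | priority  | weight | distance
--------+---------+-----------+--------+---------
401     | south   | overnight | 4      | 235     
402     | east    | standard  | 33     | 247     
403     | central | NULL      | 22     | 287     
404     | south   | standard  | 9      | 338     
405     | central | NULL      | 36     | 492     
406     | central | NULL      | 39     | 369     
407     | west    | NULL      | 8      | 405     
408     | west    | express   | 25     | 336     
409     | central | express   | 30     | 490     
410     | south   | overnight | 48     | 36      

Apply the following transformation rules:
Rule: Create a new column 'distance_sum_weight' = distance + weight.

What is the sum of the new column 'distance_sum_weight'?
3489

Step 1: For each record, compute distance + weight
Example calculations:
  235 + 4 = 239
  247 + 33 = 280
  287 + 22 = 309
  ...
Step 2: Sum all derived values
Step 3: Total = 3489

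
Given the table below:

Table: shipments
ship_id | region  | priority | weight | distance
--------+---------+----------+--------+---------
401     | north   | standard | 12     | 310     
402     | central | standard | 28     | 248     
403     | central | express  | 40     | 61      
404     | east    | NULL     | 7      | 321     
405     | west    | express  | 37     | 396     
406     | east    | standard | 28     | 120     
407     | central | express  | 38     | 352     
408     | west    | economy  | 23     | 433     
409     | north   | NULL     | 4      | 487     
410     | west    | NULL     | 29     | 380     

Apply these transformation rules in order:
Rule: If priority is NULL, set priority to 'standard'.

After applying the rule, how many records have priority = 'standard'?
6

Step 1: Count records where priority IS NULL
Step 2: Found 3 records with NULL priority
Step 3: These records will have priority set to 'standard'
Step 4: Records already having priority = 'standard': 3
Step 5: Answer: 3 + 3 = 6 records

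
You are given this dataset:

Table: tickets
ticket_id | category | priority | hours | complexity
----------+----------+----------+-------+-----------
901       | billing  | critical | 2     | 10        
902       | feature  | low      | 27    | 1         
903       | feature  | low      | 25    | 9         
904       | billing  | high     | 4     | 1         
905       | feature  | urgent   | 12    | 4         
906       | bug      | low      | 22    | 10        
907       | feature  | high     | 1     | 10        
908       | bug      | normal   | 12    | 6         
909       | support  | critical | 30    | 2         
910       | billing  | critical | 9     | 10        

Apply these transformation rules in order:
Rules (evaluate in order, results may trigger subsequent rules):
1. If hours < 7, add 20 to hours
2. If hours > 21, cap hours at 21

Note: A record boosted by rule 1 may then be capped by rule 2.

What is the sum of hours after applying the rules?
180

Step 1: Apply rule 1 to records with hours < 7
  - 3 records get bonus of 20
  - Of these, 2 records then exceed 21 and get capped
Step 2: Apply rule 2 to records with hours > 21
  - 4 records (original) are capped
Step 3: Calculate final sum = 180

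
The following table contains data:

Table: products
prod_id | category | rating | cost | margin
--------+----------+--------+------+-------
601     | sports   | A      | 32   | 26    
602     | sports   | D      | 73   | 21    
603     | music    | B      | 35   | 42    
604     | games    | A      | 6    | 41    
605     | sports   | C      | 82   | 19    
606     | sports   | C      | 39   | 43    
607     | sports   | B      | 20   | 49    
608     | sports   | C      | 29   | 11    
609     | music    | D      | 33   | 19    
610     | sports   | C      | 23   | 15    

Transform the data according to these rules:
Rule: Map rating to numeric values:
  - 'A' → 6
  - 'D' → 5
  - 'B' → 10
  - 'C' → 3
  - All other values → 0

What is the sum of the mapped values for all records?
54

Step 1: Apply mapping to each record
Step 2: Count by status:
  'A': 2 records × 6 = 12
  'D': 2 records × 5 = 10
  'B': 2 records × 10 = 20
  'C': 4 records × 3 = 12
Step 3: Sum all mapped values = 54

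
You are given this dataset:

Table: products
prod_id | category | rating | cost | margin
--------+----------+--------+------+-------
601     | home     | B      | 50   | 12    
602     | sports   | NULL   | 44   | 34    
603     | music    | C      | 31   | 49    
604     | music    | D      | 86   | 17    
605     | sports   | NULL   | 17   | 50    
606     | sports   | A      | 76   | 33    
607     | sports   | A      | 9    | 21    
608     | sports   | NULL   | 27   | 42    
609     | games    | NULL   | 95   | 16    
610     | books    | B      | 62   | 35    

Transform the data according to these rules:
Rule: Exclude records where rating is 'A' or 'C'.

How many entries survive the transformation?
7

Step 1: Count records to exclude
  - 2 (A) + 1 (C) = 3 records
Step 2: Total records: 10
Step 3: Remaining = 10 - 3 = 7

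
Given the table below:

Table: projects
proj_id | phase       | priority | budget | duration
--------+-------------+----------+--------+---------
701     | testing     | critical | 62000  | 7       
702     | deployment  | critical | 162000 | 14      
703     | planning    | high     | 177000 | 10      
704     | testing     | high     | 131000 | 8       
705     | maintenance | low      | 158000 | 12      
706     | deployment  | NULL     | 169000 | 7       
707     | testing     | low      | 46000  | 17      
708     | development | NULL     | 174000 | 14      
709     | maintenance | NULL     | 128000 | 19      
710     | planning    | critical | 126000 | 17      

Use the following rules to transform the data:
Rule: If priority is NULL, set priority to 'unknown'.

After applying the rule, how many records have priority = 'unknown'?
3

Step 1: Count records where priority IS NULL
Step 2: Found 3 records with NULL priority
Step 3: These records will have priority set to 'unknown'
Step 4: Records already having priority = 'unknown': 0
Step 5: Answer: 3 + 0 = 3 records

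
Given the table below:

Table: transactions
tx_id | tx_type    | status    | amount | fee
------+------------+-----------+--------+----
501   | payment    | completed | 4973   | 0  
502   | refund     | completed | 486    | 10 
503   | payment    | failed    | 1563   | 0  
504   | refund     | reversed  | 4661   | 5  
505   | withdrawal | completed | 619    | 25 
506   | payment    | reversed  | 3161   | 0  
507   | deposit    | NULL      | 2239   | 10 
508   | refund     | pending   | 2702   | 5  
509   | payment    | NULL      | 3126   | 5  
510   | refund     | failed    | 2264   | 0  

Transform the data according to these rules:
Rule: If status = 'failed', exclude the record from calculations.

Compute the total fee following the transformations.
60

Step 1: Identify records where status = 'failed'
Step 2: The excluded records sum to 0
Step 3: Original total fee = 60
Step 4: Remaining total = 60 - 0 = 60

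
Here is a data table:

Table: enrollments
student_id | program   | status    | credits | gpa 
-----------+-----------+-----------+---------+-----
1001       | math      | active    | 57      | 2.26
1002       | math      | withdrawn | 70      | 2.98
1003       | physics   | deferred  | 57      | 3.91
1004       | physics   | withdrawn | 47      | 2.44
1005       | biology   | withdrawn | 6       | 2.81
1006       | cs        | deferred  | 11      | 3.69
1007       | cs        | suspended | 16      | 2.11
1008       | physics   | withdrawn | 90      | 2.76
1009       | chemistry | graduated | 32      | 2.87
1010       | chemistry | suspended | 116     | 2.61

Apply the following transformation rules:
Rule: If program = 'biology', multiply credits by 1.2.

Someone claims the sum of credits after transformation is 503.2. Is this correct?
Yes, the result is correct.

Step 1: Calculate the correct sum after transformation
Step 2: Apply multiplier 1.2 to records where program = 'biology'
Step 3: Correct result = 503.2
Step 4: Claimed result = 503.2
Step 5: 503.2 = 503.2 ✓
Conclusion: The claimed result is correct.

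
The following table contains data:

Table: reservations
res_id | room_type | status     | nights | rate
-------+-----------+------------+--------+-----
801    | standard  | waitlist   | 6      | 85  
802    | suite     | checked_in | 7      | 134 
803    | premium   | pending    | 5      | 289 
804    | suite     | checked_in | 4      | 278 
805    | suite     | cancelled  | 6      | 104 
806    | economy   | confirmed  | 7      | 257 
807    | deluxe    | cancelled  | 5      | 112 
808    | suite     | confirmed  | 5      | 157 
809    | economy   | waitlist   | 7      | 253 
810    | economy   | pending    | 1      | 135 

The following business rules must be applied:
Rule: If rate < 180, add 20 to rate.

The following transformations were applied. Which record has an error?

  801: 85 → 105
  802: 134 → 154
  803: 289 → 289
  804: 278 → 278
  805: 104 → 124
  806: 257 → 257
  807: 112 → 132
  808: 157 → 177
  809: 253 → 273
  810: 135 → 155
Record 809 has an error. The correct transformed value should be 253, not 273.

Step 1: Check each record against the rule
Step 2: Record 809 has rate = 253
Step 3: Since 253 >= 180, the bonus should not have been applied
Step 4: Correct value = 253, but claimed value = 273
Conclusion: Record 809 has the error.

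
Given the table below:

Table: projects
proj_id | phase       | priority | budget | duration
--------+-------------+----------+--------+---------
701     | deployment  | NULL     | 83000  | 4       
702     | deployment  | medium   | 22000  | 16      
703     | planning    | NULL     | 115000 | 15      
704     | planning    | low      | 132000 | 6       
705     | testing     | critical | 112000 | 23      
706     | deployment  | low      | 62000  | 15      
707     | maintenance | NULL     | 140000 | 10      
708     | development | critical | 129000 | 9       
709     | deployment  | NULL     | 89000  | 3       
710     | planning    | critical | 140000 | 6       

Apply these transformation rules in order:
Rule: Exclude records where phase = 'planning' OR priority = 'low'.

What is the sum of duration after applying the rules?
65

Step 1: Find records where phase = 'planning' OR priority = 'low'
Step 2: 4 records match, summing to 42
Step 3: Original sum: 107
Step 4: Remaining sum = 107 - 42 = 65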